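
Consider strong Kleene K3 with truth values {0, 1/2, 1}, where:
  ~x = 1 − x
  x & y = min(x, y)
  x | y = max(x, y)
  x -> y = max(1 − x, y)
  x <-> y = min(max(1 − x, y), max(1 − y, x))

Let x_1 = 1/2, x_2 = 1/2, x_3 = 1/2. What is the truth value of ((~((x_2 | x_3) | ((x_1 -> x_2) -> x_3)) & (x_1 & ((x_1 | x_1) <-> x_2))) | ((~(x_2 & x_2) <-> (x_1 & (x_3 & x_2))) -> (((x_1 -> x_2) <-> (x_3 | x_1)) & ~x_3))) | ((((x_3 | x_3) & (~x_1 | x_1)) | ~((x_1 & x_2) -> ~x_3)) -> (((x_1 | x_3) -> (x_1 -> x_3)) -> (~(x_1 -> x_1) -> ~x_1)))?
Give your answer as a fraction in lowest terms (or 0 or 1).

1/2

x_2 | x_3 = 1/2 | 1/2 = 1/2
x_1 -> x_2 = 1/2 -> 1/2 = 1/2
(x_1 -> x_2) -> x_3 = 1/2 -> 1/2 = 1/2
(x_2 | x_3) | ((x_1 -> x_2) -> x_3) = 1/2 | 1/2 = 1/2
~((x_2 | x_3) | ((x_1 -> x_2) -> x_3)) = ~1/2 = 1/2
x_1 | x_1 = 1/2 | 1/2 = 1/2
(x_1 | x_1) <-> x_2 = 1/2 <-> 1/2 = 1/2
x_1 & ((x_1 | x_1) <-> x_2) = 1/2 & 1/2 = 1/2
~((x_2 | x_3) | ((x_1 -> x_2) -> x_3)) & (x_1 & ((x_1 | x_1) <-> x_2)) = 1/2 & 1/2 = 1/2
x_2 & x_2 = 1/2 & 1/2 = 1/2
~(x_2 & x_2) = ~1/2 = 1/2
x_3 & x_2 = 1/2 & 1/2 = 1/2
x_1 & (x_3 & x_2) = 1/2 & 1/2 = 1/2
~(x_2 & x_2) <-> (x_1 & (x_3 & x_2)) = 1/2 <-> 1/2 = 1/2
x_1 -> x_2 = 1/2 -> 1/2 = 1/2
x_3 | x_1 = 1/2 | 1/2 = 1/2
(x_1 -> x_2) <-> (x_3 | x_1) = 1/2 <-> 1/2 = 1/2
~x_3 = ~1/2 = 1/2
((x_1 -> x_2) <-> (x_3 | x_1)) & ~x_3 = 1/2 & 1/2 = 1/2
(~(x_2 & x_2) <-> (x_1 & (x_3 & x_2))) -> (((x_1 -> x_2) <-> (x_3 | x_1)) & ~x_3) = 1/2 -> 1/2 = 1/2
(~((x_2 | x_3) | ((x_1 -> x_2) -> x_3)) & (x_1 & ((x_1 | x_1) <-> x_2))) | ((~(x_2 & x_2) <-> (x_1 & (x_3 & x_2))) -> (((x_1 -> x_2) <-> (x_3 | x_1)) & ~x_3)) = 1/2 | 1/2 = 1/2
x_3 | x_3 = 1/2 | 1/2 = 1/2
~x_1 = ~1/2 = 1/2
~x_1 | x_1 = 1/2 | 1/2 = 1/2
(x_3 | x_3) & (~x_1 | x_1) = 1/2 & 1/2 = 1/2
x_1 & x_2 = 1/2 & 1/2 = 1/2
~x_3 = ~1/2 = 1/2
(x_1 & x_2) -> ~x_3 = 1/2 -> 1/2 = 1/2
~((x_1 & x_2) -> ~x_3) = ~1/2 = 1/2
((x_3 | x_3) & (~x_1 | x_1)) | ~((x_1 & x_2) -> ~x_3) = 1/2 | 1/2 = 1/2
x_1 | x_3 = 1/2 | 1/2 = 1/2
x_1 -> x_3 = 1/2 -> 1/2 = 1/2
(x_1 | x_3) -> (x_1 -> x_3) = 1/2 -> 1/2 = 1/2
x_1 -> x_1 = 1/2 -> 1/2 = 1/2
~(x_1 -> x_1) = ~1/2 = 1/2
~x_1 = ~1/2 = 1/2
~(x_1 -> x_1) -> ~x_1 = 1/2 -> 1/2 = 1/2
((x_1 | x_3) -> (x_1 -> x_3)) -> (~(x_1 -> x_1) -> ~x_1) = 1/2 -> 1/2 = 1/2
(((x_3 | x_3) & (~x_1 | x_1)) | ~((x_1 & x_2) -> ~x_3)) -> (((x_1 | x_3) -> (x_1 -> x_3)) -> (~(x_1 -> x_1) -> ~x_1)) = 1/2 -> 1/2 = 1/2
((~((x_2 | x_3) | ((x_1 -> x_2) -> x_3)) & (x_1 & ((x_1 | x_1) <-> x_2))) | ((~(x_2 & x_2) <-> (x_1 & (x_3 & x_2))) -> (((x_1 -> x_2) <-> (x_3 | x_1)) & ~x_3))) | ((((x_3 | x_3) & (~x_1 | x_1)) | ~((x_1 & x_2) -> ~x_3)) -> (((x_1 | x_3) -> (x_1 -> x_3)) -> (~(x_1 -> x_1) -> ~x_1))) = 1/2 | 1/2 = 1/2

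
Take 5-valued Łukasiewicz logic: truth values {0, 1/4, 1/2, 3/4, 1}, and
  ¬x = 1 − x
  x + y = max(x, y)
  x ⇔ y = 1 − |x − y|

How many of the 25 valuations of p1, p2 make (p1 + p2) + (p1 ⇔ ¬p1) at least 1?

value 1: 13 assignments (counts)
value 3/4: 6 assignments
value 1/2: 4 assignments
value 1/4: 1 assignment
value 0: 1 assignment
So 13 of the 25 assignments meet the threshold.

13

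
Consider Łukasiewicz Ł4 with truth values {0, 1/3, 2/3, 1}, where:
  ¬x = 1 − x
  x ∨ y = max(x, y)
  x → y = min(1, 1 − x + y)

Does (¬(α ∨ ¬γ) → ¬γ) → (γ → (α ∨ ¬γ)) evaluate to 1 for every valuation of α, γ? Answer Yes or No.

Yes

α = 0, γ = 0 ↦ 1
α = 0, γ = 1/3 ↦ 1
α = 0, γ = 2/3 ↦ 1
α = 0, γ = 1 ↦ 1
α = 1/3, γ = 0 ↦ 1
α = 1/3, γ = 1/3 ↦ 1
α = 1/3, γ = 2/3 ↦ 1
α = 1/3, γ = 1 ↦ 1
α = 2/3, γ = 0 ↦ 1
α = 2/3, γ = 1/3 ↦ 1
α = 2/3, γ = 2/3 ↦ 1
α = 2/3, γ = 1 ↦ 1
α = 1, γ = 0 ↦ 1
α = 1, γ = 1/3 ↦ 1
α = 1, γ = 2/3 ↦ 1
α = 1, γ = 1 ↦ 1
Every assignment gives a value ≥ 1.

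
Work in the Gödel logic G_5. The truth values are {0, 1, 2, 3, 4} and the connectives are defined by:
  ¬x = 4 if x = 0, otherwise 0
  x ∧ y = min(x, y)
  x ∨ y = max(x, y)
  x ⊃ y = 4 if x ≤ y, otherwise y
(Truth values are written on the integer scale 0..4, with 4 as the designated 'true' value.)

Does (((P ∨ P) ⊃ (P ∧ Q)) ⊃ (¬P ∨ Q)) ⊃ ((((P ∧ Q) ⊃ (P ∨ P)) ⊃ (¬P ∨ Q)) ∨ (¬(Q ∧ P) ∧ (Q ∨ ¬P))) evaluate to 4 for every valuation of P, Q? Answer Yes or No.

No

Counterexample: take P = 1, Q = 0.
P ∨ P = 1 ∨ 1 = 1
P ∧ Q = 1 ∧ 0 = 0
(P ∨ P) ⊃ (P ∧ Q) = 1 ⊃ 0 = 0
¬P = ¬1 = 0
¬P ∨ Q = 0 ∨ 0 = 0
((P ∨ P) ⊃ (P ∧ Q)) ⊃ (¬P ∨ Q) = 0 ⊃ 0 = 4
P ∧ Q = 1 ∧ 0 = 0
P ∨ P = 1 ∨ 1 = 1
(P ∧ Q) ⊃ (P ∨ P) = 0 ⊃ 1 = 4
¬P = ¬1 = 0
¬P ∨ Q = 0 ∨ 0 = 0
((P ∧ Q) ⊃ (P ∨ P)) ⊃ (¬P ∨ Q) = 4 ⊃ 0 = 0
Q ∧ P = 0 ∧ 1 = 0
¬(Q ∧ P) = ¬0 = 4
¬P = ¬1 = 0
Q ∨ ¬P = 0 ∨ 0 = 0
¬(Q ∧ P) ∧ (Q ∨ ¬P) = 4 ∧ 0 = 0
(((P ∧ Q) ⊃ (P ∨ P)) ⊃ (¬P ∨ Q)) ∨ (¬(Q ∧ P) ∧ (Q ∨ ¬P)) = 0 ∨ 0 = 0
(((P ∨ P) ⊃ (P ∧ Q)) ⊃ (¬P ∨ Q)) ⊃ ((((P ∧ Q) ⊃ (P ∨ P)) ⊃ (¬P ∨ Q)) ∨ (¬(Q ∧ P) ∧ (Q ∨ ¬P))) = 4 ⊃ 0 = 0
This gives 0 ≠ 4.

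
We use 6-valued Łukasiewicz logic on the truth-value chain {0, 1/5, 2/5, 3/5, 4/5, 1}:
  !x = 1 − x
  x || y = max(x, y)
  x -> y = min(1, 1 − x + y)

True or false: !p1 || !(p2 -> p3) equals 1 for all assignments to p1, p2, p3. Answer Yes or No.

No

Counterexample: take p1 = 1/5, p2 = 0, p3 = 0.
!p1 = !1/5 = 4/5
p2 -> p3 = 0 -> 0 = 1
!(p2 -> p3) = !1 = 0
!p1 || !(p2 -> p3) = 4/5 || 0 = 4/5
This gives 4/5 ≠ 1.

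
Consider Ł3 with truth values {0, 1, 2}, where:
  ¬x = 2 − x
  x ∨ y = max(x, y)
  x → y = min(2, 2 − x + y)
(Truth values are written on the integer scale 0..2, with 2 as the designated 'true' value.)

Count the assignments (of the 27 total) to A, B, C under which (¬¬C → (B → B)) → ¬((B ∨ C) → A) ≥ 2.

5

value 2: 5 assignments (counts)
value 1: 8 assignments
value 0: 14 assignments
So 5 of the 27 assignments meet the threshold.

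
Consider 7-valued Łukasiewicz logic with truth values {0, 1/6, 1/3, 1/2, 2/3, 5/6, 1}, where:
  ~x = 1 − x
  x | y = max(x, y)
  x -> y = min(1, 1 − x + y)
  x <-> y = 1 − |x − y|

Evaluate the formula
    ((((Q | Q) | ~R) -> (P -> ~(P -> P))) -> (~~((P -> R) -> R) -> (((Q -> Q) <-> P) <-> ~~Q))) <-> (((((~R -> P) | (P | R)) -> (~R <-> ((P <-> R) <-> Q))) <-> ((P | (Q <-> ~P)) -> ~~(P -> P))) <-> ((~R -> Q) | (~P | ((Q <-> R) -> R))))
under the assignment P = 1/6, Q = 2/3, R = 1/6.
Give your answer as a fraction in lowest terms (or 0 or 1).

5/6

Q | Q = 2/3 | 2/3 = 2/3
~R = ~1/6 = 5/6
(Q | Q) | ~R = 2/3 | 5/6 = 5/6
P -> P = 1/6 -> 1/6 = 1
~(P -> P) = ~1 = 0
P -> ~(P -> P) = 1/6 -> 0 = 5/6
((Q | Q) | ~R) -> (P -> ~(P -> P)) = 5/6 -> 5/6 = 1
P -> R = 1/6 -> 1/6 = 1
(P -> R) -> R = 1 -> 1/6 = 1/6
~((P -> R) -> R) = ~1/6 = 5/6
~~((P -> R) -> R) = ~5/6 = 1/6
Q -> Q = 2/3 -> 2/3 = 1
(Q -> Q) <-> P = 1 <-> 1/6 = 1/6
~Q = ~2/3 = 1/3
~~Q = ~1/3 = 2/3
((Q -> Q) <-> P) <-> ~~Q = 1/6 <-> 2/3 = 1/2
~~((P -> R) -> R) -> (((Q -> Q) <-> P) <-> ~~Q) = 1/6 -> 1/2 = 1
(((Q | Q) | ~R) -> (P -> ~(P -> P))) -> (~~((P -> R) -> R) -> (((Q -> Q) <-> P) <-> ~~Q)) = 1 -> 1 = 1
~R = ~1/6 = 5/6
~R -> P = 5/6 -> 1/6 = 1/3
P | R = 1/6 | 1/6 = 1/6
(~R -> P) | (P | R) = 1/3 | 1/6 = 1/3
~R = ~1/6 = 5/6
P <-> R = 1/6 <-> 1/6 = 1
(P <-> R) <-> Q = 1 <-> 2/3 = 2/3
~R <-> ((P <-> R) <-> Q) = 5/6 <-> 2/3 = 5/6
((~R -> P) | (P | R)) -> (~R <-> ((P <-> R) <-> Q)) = 1/3 -> 5/6 = 1
~P = ~1/6 = 5/6
Q <-> ~P = 2/3 <-> 5/6 = 5/6
P | (Q <-> ~P) = 1/6 | 5/6 = 5/6
P -> P = 1/6 -> 1/6 = 1
~(P -> P) = ~1 = 0
~~(P -> P) = ~0 = 1
(P | (Q <-> ~P)) -> ~~(P -> P) = 5/6 -> 1 = 1
(((~R -> P) | (P | R)) -> (~R <-> ((P <-> R) <-> Q))) <-> ((P | (Q <-> ~P)) -> ~~(P -> P)) = 1 <-> 1 = 1
~R = ~1/6 = 5/6
~R -> Q = 5/6 -> 2/3 = 5/6
~P = ~1/6 = 5/6
Q <-> R = 2/3 <-> 1/6 = 1/2
(Q <-> R) -> R = 1/2 -> 1/6 = 2/3
~P | ((Q <-> R) -> R) = 5/6 | 2/3 = 5/6
(~R -> Q) | (~P | ((Q <-> R) -> R)) = 5/6 | 5/6 = 5/6
((((~R -> P) | (P | R)) -> (~R <-> ((P <-> R) <-> Q))) <-> ((P | (Q <-> ~P)) -> ~~(P -> P))) <-> ((~R -> Q) | (~P | ((Q <-> R) -> R))) = 1 <-> 5/6 = 5/6
((((Q | Q) | ~R) -> (P -> ~(P -> P))) -> (~~((P -> R) -> R) -> (((Q -> Q) <-> P) <-> ~~Q))) <-> (((((~R -> P) | (P | R)) -> (~R <-> ((P <-> R) <-> Q))) <-> ((P | (Q <-> ~P)) -> ~~(P -> P))) <-> ((~R -> Q) | (~P | ((Q <-> R) -> R)))) = 1 <-> 5/6 = 5/6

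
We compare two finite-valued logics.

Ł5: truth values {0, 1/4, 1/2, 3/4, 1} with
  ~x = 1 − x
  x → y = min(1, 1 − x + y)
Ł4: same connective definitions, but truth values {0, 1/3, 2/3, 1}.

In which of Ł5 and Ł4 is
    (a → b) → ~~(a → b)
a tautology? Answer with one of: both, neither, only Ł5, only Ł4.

In Ł5: every assignment gives 1 — tautology.
In Ł4: every assignment gives 1 — tautology.

both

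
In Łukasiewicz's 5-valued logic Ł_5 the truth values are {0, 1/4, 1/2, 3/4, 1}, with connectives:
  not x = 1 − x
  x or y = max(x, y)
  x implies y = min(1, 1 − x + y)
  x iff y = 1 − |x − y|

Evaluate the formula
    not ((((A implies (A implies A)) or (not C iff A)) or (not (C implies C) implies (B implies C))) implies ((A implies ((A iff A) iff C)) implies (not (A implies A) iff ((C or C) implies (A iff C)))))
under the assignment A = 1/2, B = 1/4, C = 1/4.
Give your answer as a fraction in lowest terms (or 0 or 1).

3/4

A implies A = 1/2 implies 1/2 = 1
A implies (A implies A) = 1/2 implies 1 = 1
not C = not 1/4 = 3/4
not C iff A = 3/4 iff 1/2 = 3/4
(A implies (A implies A)) or (not C iff A) = 1 or 3/4 = 1
C implies C = 1/4 implies 1/4 = 1
not (C implies C) = not 1 = 0
B implies C = 1/4 implies 1/4 = 1
not (C implies C) implies (B implies C) = 0 implies 1 = 1
((A implies (A implies A)) or (not C iff A)) or (not (C implies C) implies (B implies C)) = 1 or 1 = 1
A iff A = 1/2 iff 1/2 = 1
(A iff A) iff C = 1 iff 1/4 = 1/4
A implies ((A iff A) iff C) = 1/2 implies 1/4 = 3/4
A implies A = 1/2 implies 1/2 = 1
not (A implies A) = not 1 = 0
C or C = 1/4 or 1/4 = 1/4
A iff C = 1/2 iff 1/4 = 3/4
(C or C) implies (A iff C) = 1/4 implies 3/4 = 1
not (A implies A) iff ((C or C) implies (A iff C)) = 0 iff 1 = 0
(A implies ((A iff A) iff C)) implies (not (A implies A) iff ((C or C) implies (A iff C))) = 3/4 implies 0 = 1/4
(((A implies (A implies A)) or (not C iff A)) or (not (C implies C) implies (B implies C))) implies ((A implies ((A iff A) iff C)) implies (not (A implies A) iff ((C or C) implies (A iff C)))) = 1 implies 1/4 = 1/4
not ((((A implies (A implies A)) or (not C iff A)) or (not (C implies C) implies (B implies C))) implies ((A implies ((A iff A) iff C)) implies (not (A implies A) iff ((C or C) implies (A iff C))))) = not 1/4 = 3/4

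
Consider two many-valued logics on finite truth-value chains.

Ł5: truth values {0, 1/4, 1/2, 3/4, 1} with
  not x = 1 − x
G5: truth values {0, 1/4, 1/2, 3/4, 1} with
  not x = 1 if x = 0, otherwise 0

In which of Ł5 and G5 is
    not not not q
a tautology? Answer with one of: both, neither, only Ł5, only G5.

neither

In Ł5: at q = 1/4 the value is 3/4 — not a tautology.
In G5: at q = 1/4 the value is 0 — not a tautology.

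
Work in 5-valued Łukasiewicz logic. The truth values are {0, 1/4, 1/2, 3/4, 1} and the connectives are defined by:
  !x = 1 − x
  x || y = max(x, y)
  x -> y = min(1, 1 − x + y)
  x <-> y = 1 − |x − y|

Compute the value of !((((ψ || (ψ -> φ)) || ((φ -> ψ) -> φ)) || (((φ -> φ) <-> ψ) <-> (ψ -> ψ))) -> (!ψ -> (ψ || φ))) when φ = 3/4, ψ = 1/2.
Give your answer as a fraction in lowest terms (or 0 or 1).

0

ψ -> φ = 1/2 -> 3/4 = 1
ψ || (ψ -> φ) = 1/2 || 1 = 1
φ -> ψ = 3/4 -> 1/2 = 3/4
(φ -> ψ) -> φ = 3/4 -> 3/4 = 1
(ψ || (ψ -> φ)) || ((φ -> ψ) -> φ) = 1 || 1 = 1
φ -> φ = 3/4 -> 3/4 = 1
(φ -> φ) <-> ψ = 1 <-> 1/2 = 1/2
ψ -> ψ = 1/2 -> 1/2 = 1
((φ -> φ) <-> ψ) <-> (ψ -> ψ) = 1/2 <-> 1 = 1/2
((ψ || (ψ -> φ)) || ((φ -> ψ) -> φ)) || (((φ -> φ) <-> ψ) <-> (ψ -> ψ)) = 1 || 1/2 = 1
!ψ = !1/2 = 1/2
ψ || φ = 1/2 || 3/4 = 3/4
!ψ -> (ψ || φ) = 1/2 -> 3/4 = 1
(((ψ || (ψ -> φ)) || ((φ -> ψ) -> φ)) || (((φ -> φ) <-> ψ) <-> (ψ -> ψ))) -> (!ψ -> (ψ || φ)) = 1 -> 1 = 1
!((((ψ || (ψ -> φ)) || ((φ -> ψ) -> φ)) || (((φ -> φ) <-> ψ) <-> (ψ -> ψ))) -> (!ψ -> (ψ || φ))) = !1 = 0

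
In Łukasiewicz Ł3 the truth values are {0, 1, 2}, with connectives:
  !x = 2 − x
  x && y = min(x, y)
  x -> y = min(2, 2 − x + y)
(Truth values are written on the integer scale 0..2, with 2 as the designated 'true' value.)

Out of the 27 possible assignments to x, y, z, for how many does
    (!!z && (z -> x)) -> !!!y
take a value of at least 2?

value 2: 21 assignments (counts)
value 1: 5 assignments
value 0: 1 assignment
So 21 of the 27 assignments meet the threshold.

21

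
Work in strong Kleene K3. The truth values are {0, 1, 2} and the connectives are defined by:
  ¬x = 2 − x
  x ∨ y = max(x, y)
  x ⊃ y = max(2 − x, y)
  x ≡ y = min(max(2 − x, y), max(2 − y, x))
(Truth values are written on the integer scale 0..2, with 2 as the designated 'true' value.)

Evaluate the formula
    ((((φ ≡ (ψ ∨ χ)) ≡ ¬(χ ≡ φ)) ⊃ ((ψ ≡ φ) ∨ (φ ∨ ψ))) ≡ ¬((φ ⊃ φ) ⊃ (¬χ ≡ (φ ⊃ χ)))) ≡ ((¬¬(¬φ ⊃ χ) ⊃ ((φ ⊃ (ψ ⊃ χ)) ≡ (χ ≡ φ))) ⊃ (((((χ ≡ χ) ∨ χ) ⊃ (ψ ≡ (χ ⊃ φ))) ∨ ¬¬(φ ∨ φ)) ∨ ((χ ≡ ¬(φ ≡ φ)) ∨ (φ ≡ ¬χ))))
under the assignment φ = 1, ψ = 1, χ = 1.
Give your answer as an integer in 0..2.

1

ψ ∨ χ = 1 ∨ 1 = 1
φ ≡ (ψ ∨ χ) = 1 ≡ 1 = 1
χ ≡ φ = 1 ≡ 1 = 1
¬(χ ≡ φ) = ¬1 = 1
(φ ≡ (ψ ∨ χ)) ≡ ¬(χ ≡ φ) = 1 ≡ 1 = 1
ψ ≡ φ = 1 ≡ 1 = 1
φ ∨ ψ = 1 ∨ 1 = 1
(ψ ≡ φ) ∨ (φ ∨ ψ) = 1 ∨ 1 = 1
((φ ≡ (ψ ∨ χ)) ≡ ¬(χ ≡ φ)) ⊃ ((ψ ≡ φ) ∨ (φ ∨ ψ)) = 1 ⊃ 1 = 1
φ ⊃ φ = 1 ⊃ 1 = 1
¬χ = ¬1 = 1
φ ⊃ χ = 1 ⊃ 1 = 1
¬χ ≡ (φ ⊃ χ) = 1 ≡ 1 = 1
(φ ⊃ φ) ⊃ (¬χ ≡ (φ ⊃ χ)) = 1 ⊃ 1 = 1
¬((φ ⊃ φ) ⊃ (¬χ ≡ (φ ⊃ χ))) = ¬1 = 1
(((φ ≡ (ψ ∨ χ)) ≡ ¬(χ ≡ φ)) ⊃ ((ψ ≡ φ) ∨ (φ ∨ ψ))) ≡ ¬((φ ⊃ φ) ⊃ (¬χ ≡ (φ ⊃ χ))) = 1 ≡ 1 = 1
¬φ = ¬1 = 1
¬φ ⊃ χ = 1 ⊃ 1 = 1
¬(¬φ ⊃ χ) = ¬1 = 1
¬¬(¬φ ⊃ χ) = ¬1 = 1
ψ ⊃ χ = 1 ⊃ 1 = 1
φ ⊃ (ψ ⊃ χ) = 1 ⊃ 1 = 1
χ ≡ φ = 1 ≡ 1 = 1
(φ ⊃ (ψ ⊃ χ)) ≡ (χ ≡ φ) = 1 ≡ 1 = 1
¬¬(¬φ ⊃ χ) ⊃ ((φ ⊃ (ψ ⊃ χ)) ≡ (χ ≡ φ)) = 1 ⊃ 1 = 1
χ ≡ χ = 1 ≡ 1 = 1
(χ ≡ χ) ∨ χ = 1 ∨ 1 = 1
χ ⊃ φ = 1 ⊃ 1 = 1
ψ ≡ (χ ⊃ φ) = 1 ≡ 1 = 1
((χ ≡ χ) ∨ χ) ⊃ (ψ ≡ (χ ⊃ φ)) = 1 ⊃ 1 = 1
φ ∨ φ = 1 ∨ 1 = 1
¬(φ ∨ φ) = ¬1 = 1
¬¬(φ ∨ φ) = ¬1 = 1
(((χ ≡ χ) ∨ χ) ⊃ (ψ ≡ (χ ⊃ φ))) ∨ ¬¬(φ ∨ φ) = 1 ∨ 1 = 1
φ ≡ φ = 1 ≡ 1 = 1
¬(φ ≡ φ) = ¬1 = 1
χ ≡ ¬(φ ≡ φ) = 1 ≡ 1 = 1
¬χ = ¬1 = 1
φ ≡ ¬χ = 1 ≡ 1 = 1
(χ ≡ ¬(φ ≡ φ)) ∨ (φ ≡ ¬χ) = 1 ∨ 1 = 1
((((χ ≡ χ) ∨ χ) ⊃ (ψ ≡ (χ ⊃ φ))) ∨ ¬¬(φ ∨ φ)) ∨ ((χ ≡ ¬(φ ≡ φ)) ∨ (φ ≡ ¬χ)) = 1 ∨ 1 = 1
(¬¬(¬φ ⊃ χ) ⊃ ((φ ⊃ (ψ ⊃ χ)) ≡ (χ ≡ φ))) ⊃ (((((χ ≡ χ) ∨ χ) ⊃ (ψ ≡ (χ ⊃ φ))) ∨ ¬¬(φ ∨ φ)) ∨ ((χ ≡ ¬(φ ≡ φ)) ∨ (φ ≡ ¬χ))) = 1 ⊃ 1 = 1
((((φ ≡ (ψ ∨ χ)) ≡ ¬(χ ≡ φ)) ⊃ ((ψ ≡ φ) ∨ (φ ∨ ψ))) ≡ ¬((φ ⊃ φ) ⊃ (¬χ ≡ (φ ⊃ χ)))) ≡ ((¬¬(¬φ ⊃ χ) ⊃ ((φ ⊃ (ψ ⊃ χ)) ≡ (χ ≡ φ))) ⊃ (((((χ ≡ χ) ∨ χ) ⊃ (ψ ≡ (χ ⊃ φ))) ∨ ¬¬(φ ∨ φ)) ∨ ((χ ≡ ¬(φ ≡ φ)) ∨ (φ ≡ ¬χ)))) = 1 ≡ 1 = 1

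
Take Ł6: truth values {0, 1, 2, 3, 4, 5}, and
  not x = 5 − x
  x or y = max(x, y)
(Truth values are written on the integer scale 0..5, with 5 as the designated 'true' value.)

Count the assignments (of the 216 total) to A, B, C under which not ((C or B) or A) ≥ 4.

value 5: 1 assignment (counts)
value 4: 7 assignments (counts)
value 3: 19 assignments
value 2: 37 assignments
value 1: 61 assignments
value 0: 91 assignments
So 8 of the 216 assignments meet the threshold.

8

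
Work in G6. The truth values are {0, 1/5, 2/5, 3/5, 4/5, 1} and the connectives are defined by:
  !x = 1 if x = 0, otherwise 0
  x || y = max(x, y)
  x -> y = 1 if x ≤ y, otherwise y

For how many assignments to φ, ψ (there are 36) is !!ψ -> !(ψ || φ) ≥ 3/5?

6

value 1: 6 assignments (counts)
value 0: 30 assignments
So 6 of the 36 assignments meet the threshold.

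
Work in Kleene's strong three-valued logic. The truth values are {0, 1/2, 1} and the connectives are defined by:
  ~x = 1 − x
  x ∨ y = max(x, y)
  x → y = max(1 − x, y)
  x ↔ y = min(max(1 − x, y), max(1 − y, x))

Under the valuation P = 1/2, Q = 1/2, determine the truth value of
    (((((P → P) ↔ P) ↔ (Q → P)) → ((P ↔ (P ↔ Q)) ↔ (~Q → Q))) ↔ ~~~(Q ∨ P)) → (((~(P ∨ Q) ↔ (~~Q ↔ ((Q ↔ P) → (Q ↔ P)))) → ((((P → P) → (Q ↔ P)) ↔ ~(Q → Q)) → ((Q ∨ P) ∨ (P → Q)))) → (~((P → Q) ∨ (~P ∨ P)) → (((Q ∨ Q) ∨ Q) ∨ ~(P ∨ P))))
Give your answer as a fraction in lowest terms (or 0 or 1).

P → P = 1/2 → 1/2 = 1/2
(P → P) ↔ P = 1/2 ↔ 1/2 = 1/2
Q → P = 1/2 → 1/2 = 1/2
((P → P) ↔ P) ↔ (Q → P) = 1/2 ↔ 1/2 = 1/2
P ↔ Q = 1/2 ↔ 1/2 = 1/2
P ↔ (P ↔ Q) = 1/2 ↔ 1/2 = 1/2
~Q = ~1/2 = 1/2
~Q → Q = 1/2 → 1/2 = 1/2
(P ↔ (P ↔ Q)) ↔ (~Q → Q) = 1/2 ↔ 1/2 = 1/2
(((P → P) ↔ P) ↔ (Q → P)) → ((P ↔ (P ↔ Q)) ↔ (~Q → Q)) = 1/2 → 1/2 = 1/2
Q ∨ P = 1/2 ∨ 1/2 = 1/2
~(Q ∨ P) = ~1/2 = 1/2
~~(Q ∨ P) = ~1/2 = 1/2
~~~(Q ∨ P) = ~1/2 = 1/2
((((P → P) ↔ P) ↔ (Q → P)) → ((P ↔ (P ↔ Q)) ↔ (~Q → Q))) ↔ ~~~(Q ∨ P) = 1/2 ↔ 1/2 = 1/2
P ∨ Q = 1/2 ∨ 1/2 = 1/2
~(P ∨ Q) = ~1/2 = 1/2
~Q = ~1/2 = 1/2
~~Q = ~1/2 = 1/2
Q ↔ P = 1/2 ↔ 1/2 = 1/2
Q ↔ P = 1/2 ↔ 1/2 = 1/2
(Q ↔ P) → (Q ↔ P) = 1/2 → 1/2 = 1/2
~~Q ↔ ((Q ↔ P) → (Q ↔ P)) = 1/2 ↔ 1/2 = 1/2
~(P ∨ Q) ↔ (~~Q ↔ ((Q ↔ P) → (Q ↔ P))) = 1/2 ↔ 1/2 = 1/2
P → P = 1/2 → 1/2 = 1/2
Q ↔ P = 1/2 ↔ 1/2 = 1/2
(P → P) → (Q ↔ P) = 1/2 → 1/2 = 1/2
Q → Q = 1/2 → 1/2 = 1/2
~(Q → Q) = ~1/2 = 1/2
((P → P) → (Q ↔ P)) ↔ ~(Q → Q) = 1/2 ↔ 1/2 = 1/2
Q ∨ P = 1/2 ∨ 1/2 = 1/2
P → Q = 1/2 → 1/2 = 1/2
(Q ∨ P) ∨ (P → Q) = 1/2 ∨ 1/2 = 1/2
(((P → P) → (Q ↔ P)) ↔ ~(Q → Q)) → ((Q ∨ P) ∨ (P → Q)) = 1/2 → 1/2 = 1/2
(~(P ∨ Q) ↔ (~~Q ↔ ((Q ↔ P) → (Q ↔ P)))) → ((((P → P) → (Q ↔ P)) ↔ ~(Q → Q)) → ((Q ∨ P) ∨ (P → Q))) = 1/2 → 1/2 = 1/2
P → Q = 1/2 → 1/2 = 1/2
~P = ~1/2 = 1/2
~P ∨ P = 1/2 ∨ 1/2 = 1/2
(P → Q) ∨ (~P ∨ P) = 1/2 ∨ 1/2 = 1/2
~((P → Q) ∨ (~P ∨ P)) = ~1/2 = 1/2
Q ∨ Q = 1/2 ∨ 1/2 = 1/2
(Q ∨ Q) ∨ Q = 1/2 ∨ 1/2 = 1/2
P ∨ P = 1/2 ∨ 1/2 = 1/2
~(P ∨ P) = ~1/2 = 1/2
((Q ∨ Q) ∨ Q) ∨ ~(P ∨ P) = 1/2 ∨ 1/2 = 1/2
~((P → Q) ∨ (~P ∨ P)) → (((Q ∨ Q) ∨ Q) ∨ ~(P ∨ P)) = 1/2 → 1/2 = 1/2
((~(P ∨ Q) ↔ (~~Q ↔ ((Q ↔ P) → (Q ↔ P)))) → ((((P → P) → (Q ↔ P)) ↔ ~(Q → Q)) → ((Q ∨ P) ∨ (P → Q)))) → (~((P → Q) ∨ (~P ∨ P)) → (((Q ∨ Q) ∨ Q) ∨ ~(P ∨ P))) = 1/2 → 1/2 = 1/2
(((((P → P) ↔ P) ↔ (Q → P)) → ((P ↔ (P ↔ Q)) ↔ (~Q → Q))) ↔ ~~~(Q ∨ P)) → (((~(P ∨ Q) ↔ (~~Q ↔ ((Q ↔ P) → (Q ↔ P)))) → ((((P → P) → (Q ↔ P)) ↔ ~(Q → Q)) → ((Q ∨ P) ∨ (P → Q)))) → (~((P → Q) ∨ (~P ∨ P)) → (((Q ∨ Q) ∨ Q) ∨ ~(P ∨ P)))) = 1/2 → 1/2 = 1/2

1/2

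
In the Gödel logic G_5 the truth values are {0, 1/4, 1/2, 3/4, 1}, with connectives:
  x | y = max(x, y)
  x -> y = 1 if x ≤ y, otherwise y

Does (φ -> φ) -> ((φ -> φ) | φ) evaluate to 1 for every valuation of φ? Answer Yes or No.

φ = 0 ↦ 1
φ = 1/4 ↦ 1
φ = 1/2 ↦ 1
φ = 3/4 ↦ 1
φ = 1 ↦ 1
Every assignment gives a value ≥ 1.

Yes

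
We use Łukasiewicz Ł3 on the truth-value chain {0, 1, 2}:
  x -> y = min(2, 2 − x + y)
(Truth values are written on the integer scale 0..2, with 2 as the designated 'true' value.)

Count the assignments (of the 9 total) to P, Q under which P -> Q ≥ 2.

P = 0, Q = 0 ↦ 2  ≥
P = 0, Q = 1 ↦ 2  ≥
P = 0, Q = 2 ↦ 2  ≥
P = 1, Q = 0 ↦ 1  <
P = 1, Q = 1 ↦ 2  ≥
P = 1, Q = 2 ↦ 2  ≥
P = 2, Q = 0 ↦ 0  <
P = 2, Q = 1 ↦ 1  <
P = 2, Q = 2 ↦ 2  ≥
So 6 of the 9 assignments meet the threshold.

6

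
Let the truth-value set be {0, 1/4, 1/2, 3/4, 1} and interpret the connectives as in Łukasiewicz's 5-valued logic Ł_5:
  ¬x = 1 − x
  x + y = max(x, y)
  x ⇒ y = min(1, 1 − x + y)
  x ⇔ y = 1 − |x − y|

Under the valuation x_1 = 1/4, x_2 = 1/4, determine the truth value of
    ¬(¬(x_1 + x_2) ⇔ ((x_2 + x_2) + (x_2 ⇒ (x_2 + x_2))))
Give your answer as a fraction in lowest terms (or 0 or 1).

x_1 + x_2 = 1/4 + 1/4 = 1/4
¬(x_1 + x_2) = ¬1/4 = 3/4
x_2 + x_2 = 1/4 + 1/4 = 1/4
x_2 + x_2 = 1/4 + 1/4 = 1/4
x_2 ⇒ (x_2 + x_2) = 1/4 ⇒ 1/4 = 1
(x_2 + x_2) + (x_2 ⇒ (x_2 + x_2)) = 1/4 + 1 = 1
¬(x_1 + x_2) ⇔ ((x_2 + x_2) + (x_2 ⇒ (x_2 + x_2))) = 3/4 ⇔ 1 = 3/4
¬(¬(x_1 + x_2) ⇔ ((x_2 + x_2) + (x_2 ⇒ (x_2 + x_2)))) = ¬3/4 = 1/4

1/4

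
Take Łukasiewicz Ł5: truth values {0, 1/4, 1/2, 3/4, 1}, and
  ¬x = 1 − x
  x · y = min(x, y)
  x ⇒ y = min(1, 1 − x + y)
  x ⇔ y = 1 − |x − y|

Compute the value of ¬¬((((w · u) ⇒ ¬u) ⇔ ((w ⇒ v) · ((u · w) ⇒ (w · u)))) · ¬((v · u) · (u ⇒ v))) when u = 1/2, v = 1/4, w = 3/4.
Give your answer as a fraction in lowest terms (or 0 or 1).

1/2

w · u = 3/4 · 1/2 = 1/2
¬u = ¬1/2 = 1/2
(w · u) ⇒ ¬u = 1/2 ⇒ 1/2 = 1
w ⇒ v = 3/4 ⇒ 1/4 = 1/2
u · w = 1/2 · 3/4 = 1/2
w · u = 3/4 · 1/2 = 1/2
(u · w) ⇒ (w · u) = 1/2 ⇒ 1/2 = 1
(w ⇒ v) · ((u · w) ⇒ (w · u)) = 1/2 · 1 = 1/2
((w · u) ⇒ ¬u) ⇔ ((w ⇒ v) · ((u · w) ⇒ (w · u))) = 1 ⇔ 1/2 = 1/2
v · u = 1/4 · 1/2 = 1/4
u ⇒ v = 1/2 ⇒ 1/4 = 3/4
(v · u) · (u ⇒ v) = 1/4 · 3/4 = 1/4
¬((v · u) · (u ⇒ v)) = ¬1/4 = 3/4
(((w · u) ⇒ ¬u) ⇔ ((w ⇒ v) · ((u · w) ⇒ (w · u)))) · ¬((v · u) · (u ⇒ v)) = 1/2 · 3/4 = 1/2
¬((((w · u) ⇒ ¬u) ⇔ ((w ⇒ v) · ((u · w) ⇒ (w · u)))) · ¬((v · u) · (u ⇒ v))) = ¬1/2 = 1/2
¬¬((((w · u) ⇒ ¬u) ⇔ ((w ⇒ v) · ((u · w) ⇒ (w · u)))) · ¬((v · u) · (u ⇒ v))) = ¬1/2 = 1/2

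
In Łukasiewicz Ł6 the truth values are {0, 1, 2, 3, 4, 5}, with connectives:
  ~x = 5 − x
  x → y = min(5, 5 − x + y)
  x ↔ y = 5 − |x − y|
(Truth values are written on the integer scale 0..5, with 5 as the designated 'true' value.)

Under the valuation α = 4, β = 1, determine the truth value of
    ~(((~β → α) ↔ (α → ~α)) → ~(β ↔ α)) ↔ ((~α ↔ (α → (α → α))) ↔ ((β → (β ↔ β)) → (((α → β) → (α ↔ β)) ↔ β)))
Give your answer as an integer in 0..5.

~β = ~1 = 4
~β → α = 4 → 4 = 5
~α = ~4 = 1
α → ~α = 4 → 1 = 2
(~β → α) ↔ (α → ~α) = 5 ↔ 2 = 2
β ↔ α = 1 ↔ 4 = 2
~(β ↔ α) = ~2 = 3
((~β → α) ↔ (α → ~α)) → ~(β ↔ α) = 2 → 3 = 5
~(((~β → α) ↔ (α → ~α)) → ~(β ↔ α)) = ~5 = 0
~α = ~4 = 1
α → α = 4 → 4 = 5
α → (α → α) = 4 → 5 = 5
~α ↔ (α → (α → α)) = 1 ↔ 5 = 1
β ↔ β = 1 ↔ 1 = 5
β → (β ↔ β) = 1 → 5 = 5
α → β = 4 → 1 = 2
α ↔ β = 4 ↔ 1 = 2
(α → β) → (α ↔ β) = 2 → 2 = 5
((α → β) → (α ↔ β)) ↔ β = 5 ↔ 1 = 1
(β → (β ↔ β)) → (((α → β) → (α ↔ β)) ↔ β) = 5 → 1 = 1
(~α ↔ (α → (α → α))) ↔ ((β → (β ↔ β)) → (((α → β) → (α ↔ β)) ↔ β)) = 1 ↔ 1 = 5
~(((~β → α) ↔ (α → ~α)) → ~(β ↔ α)) ↔ ((~α ↔ (α → (α → α))) ↔ ((β → (β ↔ β)) → (((α → β) → (α ↔ β)) ↔ β))) = 0 ↔ 5 = 0

0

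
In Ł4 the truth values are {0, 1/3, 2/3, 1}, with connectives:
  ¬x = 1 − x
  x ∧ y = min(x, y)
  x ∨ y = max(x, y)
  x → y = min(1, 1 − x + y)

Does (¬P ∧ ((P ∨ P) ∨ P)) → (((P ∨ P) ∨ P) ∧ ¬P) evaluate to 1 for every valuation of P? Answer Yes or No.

Yes

P = 0 ↦ 1
P = 1/3 ↦ 1
P = 2/3 ↦ 1
P = 1 ↦ 1
Every assignment gives a value ≥ 1.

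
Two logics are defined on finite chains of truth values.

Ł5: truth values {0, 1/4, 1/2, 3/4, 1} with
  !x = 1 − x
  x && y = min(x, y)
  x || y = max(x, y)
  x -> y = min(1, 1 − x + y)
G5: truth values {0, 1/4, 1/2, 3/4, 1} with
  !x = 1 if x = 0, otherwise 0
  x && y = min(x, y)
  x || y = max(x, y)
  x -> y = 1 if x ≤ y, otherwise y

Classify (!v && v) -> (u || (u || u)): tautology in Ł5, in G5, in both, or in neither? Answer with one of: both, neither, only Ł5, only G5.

only G5

In Ł5: at u = 0, v = 1/4 the value is 3/4 — not a tautology.
In G5: every assignment gives 1 — tautology.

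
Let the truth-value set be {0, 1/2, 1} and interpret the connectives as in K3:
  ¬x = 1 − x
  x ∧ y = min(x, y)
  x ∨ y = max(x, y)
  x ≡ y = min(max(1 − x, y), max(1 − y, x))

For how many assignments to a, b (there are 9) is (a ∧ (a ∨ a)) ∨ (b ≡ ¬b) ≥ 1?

3

a = 0, b = 0 ↦ 0  <
a = 0, b = 1/2 ↦ 1/2  <
a = 0, b = 1 ↦ 0  <
a = 1/2, b = 0 ↦ 1/2  <
a = 1/2, b = 1/2 ↦ 1/2  <
a = 1/2, b = 1 ↦ 1/2  <
a = 1, b = 0 ↦ 1  ≥
a = 1, b = 1/2 ↦ 1  ≥
a = 1, b = 1 ↦ 1  ≥
So 3 of the 9 assignments meet the threshold.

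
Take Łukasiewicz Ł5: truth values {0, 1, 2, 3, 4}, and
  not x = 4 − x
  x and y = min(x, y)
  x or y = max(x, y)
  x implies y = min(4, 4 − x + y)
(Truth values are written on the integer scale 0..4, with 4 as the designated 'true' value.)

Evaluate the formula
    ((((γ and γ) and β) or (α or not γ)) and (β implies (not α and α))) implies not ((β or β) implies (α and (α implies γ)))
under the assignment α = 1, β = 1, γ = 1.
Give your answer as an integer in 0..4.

1

γ and γ = 1 and 1 = 1
(γ and γ) and β = 1 and 1 = 1
not γ = not 1 = 3
α or not γ = 1 or 3 = 3
((γ and γ) and β) or (α or not γ) = 1 or 3 = 3
not α = not 1 = 3
not α and α = 3 and 1 = 1
β implies (not α and α) = 1 implies 1 = 4
(((γ and γ) and β) or (α or not γ)) and (β implies (not α and α)) = 3 and 4 = 3
β or β = 1 or 1 = 1
α implies γ = 1 implies 1 = 4
α and (α implies γ) = 1 and 4 = 1
(β or β) implies (α and (α implies γ)) = 1 implies 1 = 4
not ((β or β) implies (α and (α implies γ))) = not 4 = 0
((((γ and γ) and β) or (α or not γ)) and (β implies (not α and α))) implies not ((β or β) implies (α and (α implies γ))) = 3 implies 0 = 1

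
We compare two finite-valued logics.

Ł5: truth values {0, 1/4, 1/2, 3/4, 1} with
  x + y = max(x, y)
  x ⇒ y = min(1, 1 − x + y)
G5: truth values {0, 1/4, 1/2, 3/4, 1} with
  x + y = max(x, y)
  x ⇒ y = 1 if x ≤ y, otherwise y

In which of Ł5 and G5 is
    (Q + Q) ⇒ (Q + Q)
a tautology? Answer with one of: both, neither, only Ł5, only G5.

In Ł5: every assignment gives 1 — tautology.
In G5: every assignment gives 1 — tautology.

both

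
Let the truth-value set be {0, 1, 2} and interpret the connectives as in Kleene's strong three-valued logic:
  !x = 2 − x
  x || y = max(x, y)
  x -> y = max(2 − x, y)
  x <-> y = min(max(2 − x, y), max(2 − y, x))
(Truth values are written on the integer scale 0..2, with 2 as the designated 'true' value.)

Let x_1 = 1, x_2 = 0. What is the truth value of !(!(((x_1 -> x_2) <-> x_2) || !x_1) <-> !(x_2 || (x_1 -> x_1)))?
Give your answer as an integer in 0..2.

x_1 -> x_2 = 1 -> 0 = 1
(x_1 -> x_2) <-> x_2 = 1 <-> 0 = 1
!x_1 = !1 = 1
((x_1 -> x_2) <-> x_2) || !x_1 = 1 || 1 = 1
!(((x_1 -> x_2) <-> x_2) || !x_1) = !1 = 1
x_1 -> x_1 = 1 -> 1 = 1
x_2 || (x_1 -> x_1) = 0 || 1 = 1
!(x_2 || (x_1 -> x_1)) = !1 = 1
!(((x_1 -> x_2) <-> x_2) || !x_1) <-> !(x_2 || (x_1 -> x_1)) = 1 <-> 1 = 1
!(!(((x_1 -> x_2) <-> x_2) || !x_1) <-> !(x_2 || (x_1 -> x_1))) = !1 = 1

1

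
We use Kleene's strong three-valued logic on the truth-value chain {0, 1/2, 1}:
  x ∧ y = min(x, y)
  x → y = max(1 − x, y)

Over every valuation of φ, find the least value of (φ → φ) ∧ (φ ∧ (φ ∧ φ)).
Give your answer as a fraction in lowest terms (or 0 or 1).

0

Take φ = 0:
φ → φ = 0 → 0 = 1
φ ∧ φ = 0 ∧ 0 = 0
φ ∧ (φ ∧ φ) = 0 ∧ 0 = 0
(φ → φ) ∧ (φ ∧ (φ ∧ φ)) = 1 ∧ 0 = 0
No assignment yields a value below 0, so this is the minimum.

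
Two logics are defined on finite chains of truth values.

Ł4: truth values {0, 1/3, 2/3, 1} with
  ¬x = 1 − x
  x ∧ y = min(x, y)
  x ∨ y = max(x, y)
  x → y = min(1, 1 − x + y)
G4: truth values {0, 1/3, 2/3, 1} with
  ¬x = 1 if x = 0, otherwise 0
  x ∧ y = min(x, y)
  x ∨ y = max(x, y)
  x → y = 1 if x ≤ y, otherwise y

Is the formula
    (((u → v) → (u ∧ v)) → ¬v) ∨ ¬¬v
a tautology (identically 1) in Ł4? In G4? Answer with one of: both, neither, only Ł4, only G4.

only G4

In Ł4: at u = 2/3, v = 2/3 the value is 2/3 — not a tautology.
In G4: every assignment gives 1 — tautology.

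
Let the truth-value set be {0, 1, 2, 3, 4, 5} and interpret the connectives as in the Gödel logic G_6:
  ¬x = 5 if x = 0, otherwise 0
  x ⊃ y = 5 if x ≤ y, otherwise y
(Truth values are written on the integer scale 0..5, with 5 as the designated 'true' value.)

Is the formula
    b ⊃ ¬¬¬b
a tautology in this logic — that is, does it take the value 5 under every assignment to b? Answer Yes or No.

Counterexample: take b = 1.
¬b = ¬1 = 0
¬¬b = ¬0 = 5
¬¬¬b = ¬5 = 0
b ⊃ ¬¬¬b = 1 ⊃ 0 = 0
This gives 0 ≠ 5.

No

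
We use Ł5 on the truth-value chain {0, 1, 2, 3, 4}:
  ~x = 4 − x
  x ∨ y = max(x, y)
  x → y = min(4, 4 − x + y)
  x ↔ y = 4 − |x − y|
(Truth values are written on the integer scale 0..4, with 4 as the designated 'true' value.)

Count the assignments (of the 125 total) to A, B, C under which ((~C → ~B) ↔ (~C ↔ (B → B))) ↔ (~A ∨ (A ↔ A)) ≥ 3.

value 4: 15 assignments (counts)
value 3: 25 assignments (counts)
value 2: 30 assignments
value 1: 25 assignments
value 0: 30 assignments
So 40 of the 125 assignments meet the threshold.

40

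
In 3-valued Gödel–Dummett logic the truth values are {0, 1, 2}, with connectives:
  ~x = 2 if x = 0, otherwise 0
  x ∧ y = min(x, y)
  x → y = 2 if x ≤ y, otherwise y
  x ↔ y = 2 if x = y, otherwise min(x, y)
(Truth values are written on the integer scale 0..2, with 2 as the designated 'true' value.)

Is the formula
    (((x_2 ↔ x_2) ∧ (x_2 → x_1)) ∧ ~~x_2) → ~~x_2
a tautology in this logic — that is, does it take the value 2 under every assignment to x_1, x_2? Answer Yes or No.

Yes

x_1 = 0, x_2 = 0 ↦ 2
x_1 = 0, x_2 = 1 ↦ 2
x_1 = 0, x_2 = 2 ↦ 2
x_1 = 1, x_2 = 0 ↦ 2
x_1 = 1, x_2 = 1 ↦ 2
x_1 = 1, x_2 = 2 ↦ 2
x_1 = 2, x_2 = 0 ↦ 2
x_1 = 2, x_2 = 1 ↦ 2
x_1 = 2, x_2 = 2 ↦ 2
Every assignment gives a value ≥ 2.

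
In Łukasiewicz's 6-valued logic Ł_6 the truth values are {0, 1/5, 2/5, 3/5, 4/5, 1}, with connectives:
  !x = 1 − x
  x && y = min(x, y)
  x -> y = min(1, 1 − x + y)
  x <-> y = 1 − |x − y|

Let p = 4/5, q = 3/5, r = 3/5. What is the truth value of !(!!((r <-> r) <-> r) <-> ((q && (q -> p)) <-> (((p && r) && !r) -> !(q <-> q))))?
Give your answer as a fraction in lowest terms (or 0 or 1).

r <-> r = 3/5 <-> 3/5 = 1
(r <-> r) <-> r = 1 <-> 3/5 = 3/5
!((r <-> r) <-> r) = !3/5 = 2/5
!!((r <-> r) <-> r) = !2/5 = 3/5
q -> p = 3/5 -> 4/5 = 1
q && (q -> p) = 3/5 && 1 = 3/5
p && r = 4/5 && 3/5 = 3/5
!r = !3/5 = 2/5
(p && r) && !r = 3/5 && 2/5 = 2/5
q <-> q = 3/5 <-> 3/5 = 1
!(q <-> q) = !1 = 0
((p && r) && !r) -> !(q <-> q) = 2/5 -> 0 = 3/5
(q && (q -> p)) <-> (((p && r) && !r) -> !(q <-> q)) = 3/5 <-> 3/5 = 1
!!((r <-> r) <-> r) <-> ((q && (q -> p)) <-> (((p && r) && !r) -> !(q <-> q))) = 3/5 <-> 1 = 3/5
!(!!((r <-> r) <-> r) <-> ((q && (q -> p)) <-> (((p && r) && !r) -> !(q <-> q)))) = !3/5 = 2/5

2/5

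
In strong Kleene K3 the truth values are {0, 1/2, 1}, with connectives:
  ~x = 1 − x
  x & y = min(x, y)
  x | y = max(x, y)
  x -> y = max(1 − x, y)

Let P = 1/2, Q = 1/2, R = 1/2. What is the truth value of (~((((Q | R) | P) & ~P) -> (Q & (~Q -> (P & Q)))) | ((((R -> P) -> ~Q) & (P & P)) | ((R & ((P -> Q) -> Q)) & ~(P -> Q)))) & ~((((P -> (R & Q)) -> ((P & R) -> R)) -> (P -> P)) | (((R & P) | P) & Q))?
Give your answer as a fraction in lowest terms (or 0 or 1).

Q | R = 1/2 | 1/2 = 1/2
(Q | R) | P = 1/2 | 1/2 = 1/2
~P = ~1/2 = 1/2
((Q | R) | P) & ~P = 1/2 & 1/2 = 1/2
~Q = ~1/2 = 1/2
P & Q = 1/2 & 1/2 = 1/2
~Q -> (P & Q) = 1/2 -> 1/2 = 1/2
Q & (~Q -> (P & Q)) = 1/2 & 1/2 = 1/2
(((Q | R) | P) & ~P) -> (Q & (~Q -> (P & Q))) = 1/2 -> 1/2 = 1/2
~((((Q | R) | P) & ~P) -> (Q & (~Q -> (P & Q)))) = ~1/2 = 1/2
R -> P = 1/2 -> 1/2 = 1/2
~Q = ~1/2 = 1/2
(R -> P) -> ~Q = 1/2 -> 1/2 = 1/2
P & P = 1/2 & 1/2 = 1/2
((R -> P) -> ~Q) & (P & P) = 1/2 & 1/2 = 1/2
P -> Q = 1/2 -> 1/2 = 1/2
(P -> Q) -> Q = 1/2 -> 1/2 = 1/2
R & ((P -> Q) -> Q) = 1/2 & 1/2 = 1/2
P -> Q = 1/2 -> 1/2 = 1/2
~(P -> Q) = ~1/2 = 1/2
(R & ((P -> Q) -> Q)) & ~(P -> Q) = 1/2 & 1/2 = 1/2
(((R -> P) -> ~Q) & (P & P)) | ((R & ((P -> Q) -> Q)) & ~(P -> Q)) = 1/2 | 1/2 = 1/2
~((((Q | R) | P) & ~P) -> (Q & (~Q -> (P & Q)))) | ((((R -> P) -> ~Q) & (P & P)) | ((R & ((P -> Q) -> Q)) & ~(P -> Q))) = 1/2 | 1/2 = 1/2
R & Q = 1/2 & 1/2 = 1/2
P -> (R & Q) = 1/2 -> 1/2 = 1/2
P & R = 1/2 & 1/2 = 1/2
(P & R) -> R = 1/2 -> 1/2 = 1/2
(P -> (R & Q)) -> ((P & R) -> R) = 1/2 -> 1/2 = 1/2
P -> P = 1/2 -> 1/2 = 1/2
((P -> (R & Q)) -> ((P & R) -> R)) -> (P -> P) = 1/2 -> 1/2 = 1/2
R & P = 1/2 & 1/2 = 1/2
(R & P) | P = 1/2 | 1/2 = 1/2
((R & P) | P) & Q = 1/2 & 1/2 = 1/2
(((P -> (R & Q)) -> ((P & R) -> R)) -> (P -> P)) | (((R & P) | P) & Q) = 1/2 | 1/2 = 1/2
~((((P -> (R & Q)) -> ((P & R) -> R)) -> (P -> P)) | (((R & P) | P) & Q)) = ~1/2 = 1/2
(~((((Q | R) | P) & ~P) -> (Q & (~Q -> (P & Q)))) | ((((R -> P) -> ~Q) & (P & P)) | ((R & ((P -> Q) -> Q)) & ~(P -> Q)))) & ~((((P -> (R & Q)) -> ((P & R) -> R)) -> (P -> P)) | (((R & P) | P) & Q)) = 1/2 & 1/2 = 1/2

1/2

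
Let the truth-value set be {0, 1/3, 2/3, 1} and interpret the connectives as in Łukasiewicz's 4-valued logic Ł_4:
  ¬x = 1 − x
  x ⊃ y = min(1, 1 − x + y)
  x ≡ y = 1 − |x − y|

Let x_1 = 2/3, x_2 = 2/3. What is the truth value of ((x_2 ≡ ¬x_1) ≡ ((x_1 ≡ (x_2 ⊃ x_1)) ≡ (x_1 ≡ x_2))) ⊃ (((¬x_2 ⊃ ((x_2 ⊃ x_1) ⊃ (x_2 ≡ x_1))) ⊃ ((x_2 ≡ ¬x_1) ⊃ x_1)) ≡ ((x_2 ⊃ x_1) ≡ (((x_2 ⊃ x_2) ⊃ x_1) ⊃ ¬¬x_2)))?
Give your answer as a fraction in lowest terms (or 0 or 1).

¬x_1 = ¬2/3 = 1/3
x_2 ≡ ¬x_1 = 2/3 ≡ 1/3 = 2/3
x_2 ⊃ x_1 = 2/3 ⊃ 2/3 = 1
x_1 ≡ (x_2 ⊃ x_1) = 2/3 ≡ 1 = 2/3
x_1 ≡ x_2 = 2/3 ≡ 2/3 = 1
(x_1 ≡ (x_2 ⊃ x_1)) ≡ (x_1 ≡ x_2) = 2/3 ≡ 1 = 2/3
(x_2 ≡ ¬x_1) ≡ ((x_1 ≡ (x_2 ⊃ x_1)) ≡ (x_1 ≡ x_2)) = 2/3 ≡ 2/3 = 1
¬x_2 = ¬2/3 = 1/3
x_2 ⊃ x_1 = 2/3 ⊃ 2/3 = 1
x_2 ≡ x_1 = 2/3 ≡ 2/3 = 1
(x_2 ⊃ x_1) ⊃ (x_2 ≡ x_1) = 1 ⊃ 1 = 1
¬x_2 ⊃ ((x_2 ⊃ x_1) ⊃ (x_2 ≡ x_1)) = 1/3 ⊃ 1 = 1
¬x_1 = ¬2/3 = 1/3
x_2 ≡ ¬x_1 = 2/3 ≡ 1/3 = 2/3
(x_2 ≡ ¬x_1) ⊃ x_1 = 2/3 ⊃ 2/3 = 1
(¬x_2 ⊃ ((x_2 ⊃ x_1) ⊃ (x_2 ≡ x_1))) ⊃ ((x_2 ≡ ¬x_1) ⊃ x_1) = 1 ⊃ 1 = 1
x_2 ⊃ x_1 = 2/3 ⊃ 2/3 = 1
x_2 ⊃ x_2 = 2/3 ⊃ 2/3 = 1
(x_2 ⊃ x_2) ⊃ x_1 = 1 ⊃ 2/3 = 2/3
¬x_2 = ¬2/3 = 1/3
¬¬x_2 = ¬1/3 = 2/3
((x_2 ⊃ x_2) ⊃ x_1) ⊃ ¬¬x_2 = 2/3 ⊃ 2/3 = 1
(x_2 ⊃ x_1) ≡ (((x_2 ⊃ x_2) ⊃ x_1) ⊃ ¬¬x_2) = 1 ≡ 1 = 1
((¬x_2 ⊃ ((x_2 ⊃ x_1) ⊃ (x_2 ≡ x_1))) ⊃ ((x_2 ≡ ¬x_1) ⊃ x_1)) ≡ ((x_2 ⊃ x_1) ≡ (((x_2 ⊃ x_2) ⊃ x_1) ⊃ ¬¬x_2)) = 1 ≡ 1 = 1
((x_2 ≡ ¬x_1) ≡ ((x_1 ≡ (x_2 ⊃ x_1)) ≡ (x_1 ≡ x_2))) ⊃ (((¬x_2 ⊃ ((x_2 ⊃ x_1) ⊃ (x_2 ≡ x_1))) ⊃ ((x_2 ≡ ¬x_1) ⊃ x_1)) ≡ ((x_2 ⊃ x_1) ≡ (((x_2 ⊃ x_2) ⊃ x_1) ⊃ ¬¬x_2))) = 1 ⊃ 1 = 1

1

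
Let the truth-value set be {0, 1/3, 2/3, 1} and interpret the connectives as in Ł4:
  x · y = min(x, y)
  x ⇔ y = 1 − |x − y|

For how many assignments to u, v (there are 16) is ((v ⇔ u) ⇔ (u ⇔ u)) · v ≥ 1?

u = 0, v = 0 ↦ 0  <
u = 0, v = 1/3 ↦ 1/3  <
u = 0, v = 2/3 ↦ 1/3  <
u = 0, v = 1 ↦ 0  <
u = 1/3, v = 0 ↦ 0  <
u = 1/3, v = 1/3 ↦ 1/3  <
u = 1/3, v = 2/3 ↦ 2/3  <
u = 1/3, v = 1 ↦ 1/3  <
u = 2/3, v = 0 ↦ 0  <
u = 2/3, v = 1/3 ↦ 1/3  <
u = 2/3, v = 2/3 ↦ 2/3  <
u = 2/3, v = 1 ↦ 2/3  <
u = 1, v = 0 ↦ 0  <
u = 1, v = 1/3 ↦ 1/3  <
u = 1, v = 2/3 ↦ 2/3  <
u = 1, v = 1 ↦ 1  ≥
So 1 of the 16 assignments meets the threshold.

1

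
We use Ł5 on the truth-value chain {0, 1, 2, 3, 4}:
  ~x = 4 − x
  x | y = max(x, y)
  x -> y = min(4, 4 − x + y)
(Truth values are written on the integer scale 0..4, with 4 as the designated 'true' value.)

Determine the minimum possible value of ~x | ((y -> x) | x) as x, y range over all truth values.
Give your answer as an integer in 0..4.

2

Take x = 2, y = 4:
~x = ~2 = 2
y -> x = 4 -> 2 = 2
(y -> x) | x = 2 | 2 = 2
~x | ((y -> x) | x) = 2 | 2 = 2
No assignment yields a value below 2, so this is the minimum.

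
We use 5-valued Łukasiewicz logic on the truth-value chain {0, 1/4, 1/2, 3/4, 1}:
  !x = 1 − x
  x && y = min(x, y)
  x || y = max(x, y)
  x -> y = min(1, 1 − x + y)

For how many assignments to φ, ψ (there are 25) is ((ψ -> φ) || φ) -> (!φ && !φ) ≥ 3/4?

12

value 1: 9 assignments (counts)
value 3/4: 3 assignments (counts)
value 1/2: 4 assignments
value 1/4: 4 assignments
value 0: 5 assignments
So 12 of the 25 assignments meet the threshold.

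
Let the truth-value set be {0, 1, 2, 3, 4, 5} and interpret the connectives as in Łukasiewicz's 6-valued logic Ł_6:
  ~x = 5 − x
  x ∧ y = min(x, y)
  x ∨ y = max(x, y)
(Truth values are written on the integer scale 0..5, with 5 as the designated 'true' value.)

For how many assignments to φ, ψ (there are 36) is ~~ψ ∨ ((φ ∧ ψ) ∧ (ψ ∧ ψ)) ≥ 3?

18

value 5: 6 assignments (counts)
value 4: 6 assignments (counts)
value 3: 6 assignments (counts)
value 2: 6 assignments
value 1: 6 assignments
value 0: 6 assignments
So 18 of the 36 assignments meet the threshold.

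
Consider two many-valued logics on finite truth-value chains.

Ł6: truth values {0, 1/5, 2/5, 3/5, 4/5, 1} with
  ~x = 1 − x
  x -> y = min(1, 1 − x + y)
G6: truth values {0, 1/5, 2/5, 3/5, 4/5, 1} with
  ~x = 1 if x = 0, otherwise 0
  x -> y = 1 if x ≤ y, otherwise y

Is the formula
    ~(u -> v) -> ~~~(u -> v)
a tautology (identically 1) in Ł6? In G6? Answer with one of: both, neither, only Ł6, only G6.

In Ł6: every assignment gives 1 — tautology.
In G6: every assignment gives 1 — tautology.

both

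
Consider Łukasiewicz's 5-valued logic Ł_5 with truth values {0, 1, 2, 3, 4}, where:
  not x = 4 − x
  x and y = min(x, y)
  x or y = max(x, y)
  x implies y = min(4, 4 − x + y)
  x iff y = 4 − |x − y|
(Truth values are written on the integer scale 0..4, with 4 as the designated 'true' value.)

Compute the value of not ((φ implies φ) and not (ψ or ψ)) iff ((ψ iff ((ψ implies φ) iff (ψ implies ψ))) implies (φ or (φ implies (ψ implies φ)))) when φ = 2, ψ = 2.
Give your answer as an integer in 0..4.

2

φ implies φ = 2 implies 2 = 4
ψ or ψ = 2 or 2 = 2
not (ψ or ψ) = not 2 = 2
(φ implies φ) and not (ψ or ψ) = 4 and 2 = 2
not ((φ implies φ) and not (ψ or ψ)) = not 2 = 2
ψ implies φ = 2 implies 2 = 4
ψ implies ψ = 2 implies 2 = 4
(ψ implies φ) iff (ψ implies ψ) = 4 iff 4 = 4
ψ iff ((ψ implies φ) iff (ψ implies ψ)) = 2 iff 4 = 2
ψ implies φ = 2 implies 2 = 4
φ implies (ψ implies φ) = 2 implies 4 = 4
φ or (φ implies (ψ implies φ)) = 2 or 4 = 4
(ψ iff ((ψ implies φ) iff (ψ implies ψ))) implies (φ or (φ implies (ψ implies φ))) = 2 implies 4 = 4
not ((φ implies φ) and not (ψ or ψ)) iff ((ψ iff ((ψ implies φ) iff (ψ implies ψ))) implies (φ or (φ implies (ψ implies φ)))) = 2 iff 4 = 2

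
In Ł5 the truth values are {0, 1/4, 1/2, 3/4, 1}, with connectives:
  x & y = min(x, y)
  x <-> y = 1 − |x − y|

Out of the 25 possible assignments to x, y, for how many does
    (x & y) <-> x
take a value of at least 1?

15

value 1: 15 assignments (counts)
value 3/4: 4 assignments
value 1/2: 3 assignments
value 1/4: 2 assignments
value 0: 1 assignment
So 15 of the 25 assignments meet the threshold.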